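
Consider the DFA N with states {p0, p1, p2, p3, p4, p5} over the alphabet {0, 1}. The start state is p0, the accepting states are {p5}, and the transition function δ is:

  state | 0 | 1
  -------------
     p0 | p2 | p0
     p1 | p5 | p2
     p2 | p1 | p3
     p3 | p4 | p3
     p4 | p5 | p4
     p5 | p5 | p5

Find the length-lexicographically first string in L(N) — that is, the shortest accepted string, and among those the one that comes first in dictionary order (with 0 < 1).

A breadth-first search from p0 reaches an accepting state first via the path p0 → p2 → p1 → p5 on input 000.
No string of length < 3 is accepted (BFS exhausts all shorter strings without reaching an accepting state), and 000 is the lexicographically least accepting string of length 3.

000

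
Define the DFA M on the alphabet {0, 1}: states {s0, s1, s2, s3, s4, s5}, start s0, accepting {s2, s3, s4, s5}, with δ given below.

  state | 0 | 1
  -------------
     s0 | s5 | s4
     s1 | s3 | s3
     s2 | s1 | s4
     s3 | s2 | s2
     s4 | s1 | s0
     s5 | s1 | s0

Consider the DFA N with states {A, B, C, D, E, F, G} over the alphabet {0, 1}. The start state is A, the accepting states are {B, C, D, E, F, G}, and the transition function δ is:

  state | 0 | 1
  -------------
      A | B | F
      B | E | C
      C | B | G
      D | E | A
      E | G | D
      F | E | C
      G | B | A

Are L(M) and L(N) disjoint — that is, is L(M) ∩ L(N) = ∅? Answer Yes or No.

The string 0 is accepted by both M and N.
Hence L(M) ∩ L(N) ≠ ∅.

No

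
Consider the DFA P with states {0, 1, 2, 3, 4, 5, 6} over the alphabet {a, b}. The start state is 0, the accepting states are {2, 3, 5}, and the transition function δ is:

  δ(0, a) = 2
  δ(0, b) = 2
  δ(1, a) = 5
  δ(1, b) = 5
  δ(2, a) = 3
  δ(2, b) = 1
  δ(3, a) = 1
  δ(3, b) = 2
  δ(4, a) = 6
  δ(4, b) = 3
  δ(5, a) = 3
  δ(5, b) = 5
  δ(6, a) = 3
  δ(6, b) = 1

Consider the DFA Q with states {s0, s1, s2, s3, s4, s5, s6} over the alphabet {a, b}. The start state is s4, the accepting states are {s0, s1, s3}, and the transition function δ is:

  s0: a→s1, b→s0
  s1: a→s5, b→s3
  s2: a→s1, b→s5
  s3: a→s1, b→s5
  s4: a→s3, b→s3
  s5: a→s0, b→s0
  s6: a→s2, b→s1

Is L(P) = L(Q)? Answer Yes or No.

Yes

Exploring the product automaton P × Q from the start pair (0, s4), following both machines on each input symbol, reaches 5 state pairs: (0, s4), (2, s3), (3, s1), (1, s5), (5, s0).
P accepts in {2, 3, 5} and Q accepts in {s0, s1, s3}. In every reachable pair the two components are either both accepting — (2, s3), (3, s1), (5, s0) — or both non-accepting, so no string is accepted by exactly one of the machines: L(P) \ L(Q) and L(Q) \ L(P) are both empty.
Hence every string is accepted by P iff it is accepted by Q, and the two languages coincide.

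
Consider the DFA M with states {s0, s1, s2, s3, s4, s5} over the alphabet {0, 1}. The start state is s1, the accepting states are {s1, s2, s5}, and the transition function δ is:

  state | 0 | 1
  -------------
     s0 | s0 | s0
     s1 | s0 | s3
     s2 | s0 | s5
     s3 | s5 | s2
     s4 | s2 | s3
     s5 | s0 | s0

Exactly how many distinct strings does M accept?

The useful subgraph on states {s1, s2, s3, s5} is acyclic, so L(M) is finite; the longest accepting path visits 4 useful states, giving maximum string length 3.
Counting accepting paths from s1 by length: 1 of length 0, 2 of length 2, 1 of length 3. Total 4.

4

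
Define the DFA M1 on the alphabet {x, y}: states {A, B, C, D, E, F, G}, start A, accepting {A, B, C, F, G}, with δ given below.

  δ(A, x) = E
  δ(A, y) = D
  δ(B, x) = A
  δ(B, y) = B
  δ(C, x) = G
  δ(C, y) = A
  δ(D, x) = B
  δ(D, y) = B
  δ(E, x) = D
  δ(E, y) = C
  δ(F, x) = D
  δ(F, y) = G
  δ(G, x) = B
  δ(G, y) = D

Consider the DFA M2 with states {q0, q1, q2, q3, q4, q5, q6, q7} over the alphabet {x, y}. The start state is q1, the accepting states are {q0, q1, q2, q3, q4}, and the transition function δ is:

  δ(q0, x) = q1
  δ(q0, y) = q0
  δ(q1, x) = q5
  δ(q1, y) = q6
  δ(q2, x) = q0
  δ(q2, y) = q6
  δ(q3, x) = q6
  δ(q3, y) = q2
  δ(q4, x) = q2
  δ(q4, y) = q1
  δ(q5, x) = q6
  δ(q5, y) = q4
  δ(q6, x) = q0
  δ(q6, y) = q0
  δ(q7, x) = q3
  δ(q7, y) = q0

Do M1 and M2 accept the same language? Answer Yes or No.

Yes

Exploring the product automaton M1 × M2 from the start pair (A, q1), following both machines on each input symbol, reaches 6 state pairs: (A, q1), (E, q5), (D, q6), (C, q4), (B, q0), (G, q2).
M1 accepts in {A, B, C, F, G} and M2 accepts in {q0, q1, q2, q3, q4}. In every reachable pair the two components are either both accepting — (A, q1), (C, q4), (B, q0), (G, q2) — or both non-accepting, so no string is accepted by exactly one of the machines: L(M1) \ L(M2) and L(M2) \ L(M1) are both empty.
Hence every string is accepted by M1 iff it is accepted by M2, and the two languages coincide.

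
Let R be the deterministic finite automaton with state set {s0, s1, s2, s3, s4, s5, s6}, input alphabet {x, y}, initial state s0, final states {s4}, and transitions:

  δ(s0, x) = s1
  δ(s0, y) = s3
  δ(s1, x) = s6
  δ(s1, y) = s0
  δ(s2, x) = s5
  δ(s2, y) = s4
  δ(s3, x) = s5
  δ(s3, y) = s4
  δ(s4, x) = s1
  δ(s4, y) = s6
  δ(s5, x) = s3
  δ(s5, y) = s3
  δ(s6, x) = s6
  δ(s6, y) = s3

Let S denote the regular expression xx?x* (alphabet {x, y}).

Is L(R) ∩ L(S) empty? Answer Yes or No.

Yes

Converting the expression S to a DFA (subset construction, then merging equivalent states) gives the minimal DFA with states {r0, r1, r2}, start state r0, accepting states {r1} and transitions r0: x→r1, y→r2; r1: x→r1, y→r2; r2: x→r2, y→r2.
Exploring the product automaton R × S from the start pair (s0, r0), following both machines on each input symbol, reaches 9 state pairs: (s0, r0), (s1, r1), (s3, r2), (s6, r1), (s0, r2), (s5, r2), (s4, r2), (s1, r2), (s6, r2).
R accepts in {s4} and S accepts in {r1}; no reachable pair has both components accepting, so no string drives both machines to acceptance simultaneously and L(R) ∩ L(S) = ∅.
So no string is accepted by both, and the intersection is empty.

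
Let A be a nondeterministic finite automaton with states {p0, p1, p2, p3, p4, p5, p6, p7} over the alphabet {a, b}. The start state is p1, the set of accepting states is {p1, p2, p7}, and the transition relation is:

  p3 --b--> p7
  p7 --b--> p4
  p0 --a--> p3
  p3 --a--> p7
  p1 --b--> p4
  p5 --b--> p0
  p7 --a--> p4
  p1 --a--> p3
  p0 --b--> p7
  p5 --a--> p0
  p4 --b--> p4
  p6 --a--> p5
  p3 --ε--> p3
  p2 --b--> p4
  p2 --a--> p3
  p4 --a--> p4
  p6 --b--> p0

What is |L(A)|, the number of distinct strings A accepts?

3

The useful subgraph on states {p1, p3, p7} is acyclic, so L(A) is finite; the longest accepting path visits 3 useful states, giving maximum string length 2.
Counting accepting paths from p1 by length: 1 of length 0, 2 of length 2. Total 3.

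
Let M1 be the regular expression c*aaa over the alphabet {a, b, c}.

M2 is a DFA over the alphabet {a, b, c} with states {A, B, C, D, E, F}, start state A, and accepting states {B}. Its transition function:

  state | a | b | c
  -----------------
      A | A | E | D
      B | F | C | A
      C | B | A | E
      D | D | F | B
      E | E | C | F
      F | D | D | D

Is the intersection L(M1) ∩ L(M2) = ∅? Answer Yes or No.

Yes

Converting the expression M1 to a DFA (subset construction, then merging equivalent states) gives the minimal DFA with states {r0, r1, r2, r3, r4}, start state r0, accepting states {r4} and transitions r0: a→r1, b→r2, c→r0; r1: a→r3, b→r2, c→r2; r2: a→r2, b→r2, c→r2; r3: a→r4, b→r2, c→r2; r4: a→r2, b→r2, c→r2.
Exploring the product automaton M1 × M2 from the start pair (r0, A), following both machines on each input symbol, reaches 16 state pairs: (r0, A), (r1, A), (r2, E), (r0, D), (r3, A), (r2, D), (r2, C), (r2, F), (r1, D), (r0, B), (r4, A), (r2, B), (r2, A), (r3, D), (r1, F), (r4, D).
M1 accepts in {r4} and M2 accepts in {B}; no reachable pair has both components accepting, so no string drives both machines to acceptance simultaneously and L(M1) ∩ L(M2) = ∅.
So no string is accepted by both, and the intersection is empty.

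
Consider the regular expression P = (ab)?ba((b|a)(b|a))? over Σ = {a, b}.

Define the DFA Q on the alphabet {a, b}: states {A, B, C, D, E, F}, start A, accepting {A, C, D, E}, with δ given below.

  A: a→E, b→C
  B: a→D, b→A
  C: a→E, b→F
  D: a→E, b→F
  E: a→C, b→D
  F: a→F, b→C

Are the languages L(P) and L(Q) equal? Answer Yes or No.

No

The string abba is accepted by P but rejected by Q.
So L(P) ≠ L(Q).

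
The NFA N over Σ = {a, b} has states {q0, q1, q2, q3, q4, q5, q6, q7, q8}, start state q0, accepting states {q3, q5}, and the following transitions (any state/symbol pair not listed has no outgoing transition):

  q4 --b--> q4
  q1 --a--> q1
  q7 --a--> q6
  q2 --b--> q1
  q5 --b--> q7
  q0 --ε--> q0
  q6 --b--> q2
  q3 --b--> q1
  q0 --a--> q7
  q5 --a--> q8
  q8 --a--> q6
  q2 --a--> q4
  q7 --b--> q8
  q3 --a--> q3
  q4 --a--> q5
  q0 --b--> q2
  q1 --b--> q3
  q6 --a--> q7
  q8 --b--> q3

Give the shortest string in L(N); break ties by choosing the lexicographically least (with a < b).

A breadth-first search from q0 reaches an accepting state first via the path q0 → q7 → q8 → q3 on input abb.
No string of length < 3 is accepted (BFS exhausts all shorter strings without reaching an accepting state), and abb is the lexicographically least accepting string of length 3.

abb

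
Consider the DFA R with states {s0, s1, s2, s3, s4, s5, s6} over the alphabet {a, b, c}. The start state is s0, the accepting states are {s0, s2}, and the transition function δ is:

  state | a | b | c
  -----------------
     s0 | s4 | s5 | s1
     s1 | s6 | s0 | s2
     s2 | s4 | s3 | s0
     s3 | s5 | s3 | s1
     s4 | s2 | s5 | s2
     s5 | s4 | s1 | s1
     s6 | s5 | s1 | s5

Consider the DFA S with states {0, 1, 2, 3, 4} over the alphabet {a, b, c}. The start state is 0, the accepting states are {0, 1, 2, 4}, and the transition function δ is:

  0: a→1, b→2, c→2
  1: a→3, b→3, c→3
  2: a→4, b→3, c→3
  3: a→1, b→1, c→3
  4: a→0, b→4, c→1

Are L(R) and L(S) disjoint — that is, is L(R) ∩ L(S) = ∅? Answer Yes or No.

The empty string ε is accepted by both R and S.
Hence L(R) ∩ L(S) ≠ ∅.

No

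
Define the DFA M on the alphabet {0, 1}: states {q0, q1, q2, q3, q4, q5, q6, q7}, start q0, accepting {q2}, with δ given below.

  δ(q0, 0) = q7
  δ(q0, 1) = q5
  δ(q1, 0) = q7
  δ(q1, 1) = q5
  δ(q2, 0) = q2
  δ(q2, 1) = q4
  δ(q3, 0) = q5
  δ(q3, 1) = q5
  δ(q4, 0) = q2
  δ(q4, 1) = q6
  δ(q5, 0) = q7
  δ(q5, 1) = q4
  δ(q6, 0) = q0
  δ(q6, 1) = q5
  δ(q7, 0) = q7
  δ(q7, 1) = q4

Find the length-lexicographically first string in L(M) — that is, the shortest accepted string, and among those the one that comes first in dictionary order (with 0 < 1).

A breadth-first search from q0 reaches an accepting state first via the path q0 → q7 → q4 → q2 on input 010.
No string of length < 3 is accepted (BFS exhausts all shorter strings without reaching an accepting state), and 010 is the lexicographically least accepting string of length 3.

010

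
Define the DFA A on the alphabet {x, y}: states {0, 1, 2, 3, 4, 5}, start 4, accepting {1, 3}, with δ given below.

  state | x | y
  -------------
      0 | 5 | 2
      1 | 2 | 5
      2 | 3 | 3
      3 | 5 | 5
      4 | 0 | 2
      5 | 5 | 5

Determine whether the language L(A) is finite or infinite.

finite

The useful states (reachable from 4 and able to reach an accepting state) are {0, 2, 3, 4}.
Restricted to these states the transition graph has no cycle, so every accepting path has bounded length and L is finite.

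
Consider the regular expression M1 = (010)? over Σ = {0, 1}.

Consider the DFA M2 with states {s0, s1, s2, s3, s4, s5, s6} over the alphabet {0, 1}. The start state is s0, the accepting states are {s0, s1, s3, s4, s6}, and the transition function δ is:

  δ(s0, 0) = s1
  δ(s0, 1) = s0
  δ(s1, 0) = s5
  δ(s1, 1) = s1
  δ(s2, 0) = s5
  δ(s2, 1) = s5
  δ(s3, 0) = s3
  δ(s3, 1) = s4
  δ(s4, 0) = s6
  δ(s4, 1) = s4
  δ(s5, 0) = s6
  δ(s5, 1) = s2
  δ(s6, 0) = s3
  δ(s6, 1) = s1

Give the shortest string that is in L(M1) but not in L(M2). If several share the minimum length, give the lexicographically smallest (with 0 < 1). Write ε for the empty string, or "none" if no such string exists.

The string 010 is accepted by M1 but not by M2.
No shorter string lies in the difference, and 010 is the lexicographically first length-3 string in L(M1) \ L(M2).

010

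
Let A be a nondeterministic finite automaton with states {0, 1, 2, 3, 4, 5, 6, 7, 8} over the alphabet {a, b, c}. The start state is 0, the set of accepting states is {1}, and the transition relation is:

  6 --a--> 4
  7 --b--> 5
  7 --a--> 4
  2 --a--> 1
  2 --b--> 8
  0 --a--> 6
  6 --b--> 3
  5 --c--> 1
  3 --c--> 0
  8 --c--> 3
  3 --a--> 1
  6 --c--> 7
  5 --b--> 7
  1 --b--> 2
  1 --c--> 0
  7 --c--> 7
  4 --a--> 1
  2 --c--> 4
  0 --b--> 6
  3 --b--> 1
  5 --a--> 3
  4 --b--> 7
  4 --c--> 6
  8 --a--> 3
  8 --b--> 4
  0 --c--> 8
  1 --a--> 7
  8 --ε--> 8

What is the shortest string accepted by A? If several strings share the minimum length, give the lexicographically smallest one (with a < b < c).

aaa

A breadth-first search from 0 reaches an accepting state first via the path 0 → 6 → 4 → 1 on input aaa.
No string of length < 3 is accepted (BFS exhausts all shorter strings without reaching an accepting state), and aaa is the lexicographically least accepting string of length 3.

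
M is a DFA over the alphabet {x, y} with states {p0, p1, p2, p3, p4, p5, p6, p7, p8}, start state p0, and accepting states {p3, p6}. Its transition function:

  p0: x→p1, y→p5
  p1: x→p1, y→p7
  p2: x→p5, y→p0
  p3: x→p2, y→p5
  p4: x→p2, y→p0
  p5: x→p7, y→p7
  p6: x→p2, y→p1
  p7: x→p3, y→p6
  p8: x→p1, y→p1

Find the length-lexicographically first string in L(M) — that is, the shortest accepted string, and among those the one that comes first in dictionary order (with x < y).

xyx

A breadth-first search from p0 reaches an accepting state first via the path p0 → p1 → p7 → p3 on input xyx.
No string of length < 3 is accepted (BFS exhausts all shorter strings without reaching an accepting state), and xyx is the lexicographically least accepting string of length 3.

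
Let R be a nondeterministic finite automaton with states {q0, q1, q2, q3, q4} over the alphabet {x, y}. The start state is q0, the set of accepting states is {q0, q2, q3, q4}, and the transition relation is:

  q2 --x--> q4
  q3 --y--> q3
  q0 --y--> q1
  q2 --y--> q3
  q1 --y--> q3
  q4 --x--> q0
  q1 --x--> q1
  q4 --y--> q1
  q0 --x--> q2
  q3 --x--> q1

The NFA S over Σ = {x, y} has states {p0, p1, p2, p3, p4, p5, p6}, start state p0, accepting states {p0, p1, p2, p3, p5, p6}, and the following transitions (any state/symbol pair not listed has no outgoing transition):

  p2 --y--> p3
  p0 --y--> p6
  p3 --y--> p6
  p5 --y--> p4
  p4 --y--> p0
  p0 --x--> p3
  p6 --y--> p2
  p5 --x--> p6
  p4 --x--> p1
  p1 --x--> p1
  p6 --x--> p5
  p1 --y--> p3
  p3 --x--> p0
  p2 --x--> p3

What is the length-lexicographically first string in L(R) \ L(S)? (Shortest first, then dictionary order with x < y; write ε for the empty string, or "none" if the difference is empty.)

The string yxy is accepted by R but not by S.
No shorter string lies in the difference, and yxy is the lexicographically first length-3 string in L(R) \ L(S).

yxy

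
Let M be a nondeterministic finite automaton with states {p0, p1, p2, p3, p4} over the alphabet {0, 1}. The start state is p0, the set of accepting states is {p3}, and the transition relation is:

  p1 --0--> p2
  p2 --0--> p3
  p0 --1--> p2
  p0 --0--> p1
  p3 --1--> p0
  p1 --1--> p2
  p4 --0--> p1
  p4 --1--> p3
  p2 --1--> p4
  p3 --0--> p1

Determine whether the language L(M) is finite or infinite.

infinite

State p0 is reachable from the start and can reach an accepting state, and it lies on the cycle p0 → p1 → p2 → p3 → p0.
Traversing that cycle any number of times yields accepted strings of unbounded length, so the language is infinite.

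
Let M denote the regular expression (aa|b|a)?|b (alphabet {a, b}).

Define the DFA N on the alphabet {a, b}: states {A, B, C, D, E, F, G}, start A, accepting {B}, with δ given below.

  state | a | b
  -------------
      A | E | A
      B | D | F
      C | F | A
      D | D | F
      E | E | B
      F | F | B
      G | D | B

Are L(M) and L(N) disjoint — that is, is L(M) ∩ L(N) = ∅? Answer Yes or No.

Yes

Converting the expression M to a DFA (subset construction, then merging equivalent states) gives the minimal DFA with states {m0, m1, m2, m3}, start state m0, accepting states {m0, m1, m2} and transitions m0: a→m1, b→m2; m1: a→m2, b→m3; m2: a→m3, b→m3; m3: a→m3, b→m3.
Exploring the product automaton M × N from the start pair (m0, A), following both machines on each input symbol, reaches 9 state pairs: (m0, A), (m1, E), (m2, A), (m2, E), (m3, B), (m3, E), (m3, A), (m3, D), (m3, F).
M accepts in {m0, m1, m2} and N accepts in {B}; no reachable pair has both components accepting, so no string drives both machines to acceptance simultaneously and L(M) ∩ L(N) = ∅.
So no string is accepted by both, and the intersection is empty.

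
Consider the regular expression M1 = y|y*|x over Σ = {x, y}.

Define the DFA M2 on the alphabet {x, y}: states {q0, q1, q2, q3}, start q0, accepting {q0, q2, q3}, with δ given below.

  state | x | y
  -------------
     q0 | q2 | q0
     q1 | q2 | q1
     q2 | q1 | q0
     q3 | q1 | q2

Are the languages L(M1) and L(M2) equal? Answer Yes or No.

No

The string xy is accepted by M2 but rejected by M1.
So L(M1) ≠ L(M2).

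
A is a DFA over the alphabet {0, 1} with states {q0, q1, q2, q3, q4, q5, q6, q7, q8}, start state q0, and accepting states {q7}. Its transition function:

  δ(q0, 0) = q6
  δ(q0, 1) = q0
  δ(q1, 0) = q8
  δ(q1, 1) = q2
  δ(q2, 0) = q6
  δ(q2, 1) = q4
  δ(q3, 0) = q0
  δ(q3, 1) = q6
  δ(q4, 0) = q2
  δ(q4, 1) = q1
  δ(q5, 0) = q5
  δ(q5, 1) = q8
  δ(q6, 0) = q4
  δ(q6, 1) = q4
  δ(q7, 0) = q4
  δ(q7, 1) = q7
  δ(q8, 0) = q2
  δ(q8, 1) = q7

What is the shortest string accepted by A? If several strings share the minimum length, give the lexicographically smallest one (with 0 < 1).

A breadth-first search from q0 reaches an accepting state first via the path q0 → q6 → q4 → q1 → q8 → q7 on input 00101.
No string of length < 5 is accepted (BFS exhausts all shorter strings without reaching an accepting state), and 00101 is the lexicographically least accepting string of length 5.

00101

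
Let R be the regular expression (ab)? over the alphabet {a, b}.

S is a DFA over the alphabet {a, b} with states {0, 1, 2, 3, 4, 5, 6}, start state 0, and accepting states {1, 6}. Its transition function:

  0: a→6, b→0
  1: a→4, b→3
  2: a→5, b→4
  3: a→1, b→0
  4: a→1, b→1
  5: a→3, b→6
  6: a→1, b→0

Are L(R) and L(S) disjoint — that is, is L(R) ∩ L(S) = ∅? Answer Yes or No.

Yes

Converting the expression R to a DFA (subset construction, then merging equivalent states) gives the minimal DFA with states {r0, r1, r2, r3}, start state r0, accepting states {r0, r3} and transitions r0: a→r1, b→r2; r1: a→r2, b→r3; r2: a→r2, b→r2; r3: a→r2, b→r2.
Exploring the product automaton R × S from the start pair (r0, 0), following both machines on each input symbol, reaches 8 state pairs: (r0, 0), (r1, 6), (r2, 0), (r2, 1), (r3, 0), (r2, 6), (r2, 4), (r2, 3).
R accepts in {r0, r3} and S accepts in {1, 6}; no reachable pair has both components accepting, so no string drives both machines to acceptance simultaneously and L(R) ∩ L(S) = ∅.
So no string is accepted by both, and the intersection is empty.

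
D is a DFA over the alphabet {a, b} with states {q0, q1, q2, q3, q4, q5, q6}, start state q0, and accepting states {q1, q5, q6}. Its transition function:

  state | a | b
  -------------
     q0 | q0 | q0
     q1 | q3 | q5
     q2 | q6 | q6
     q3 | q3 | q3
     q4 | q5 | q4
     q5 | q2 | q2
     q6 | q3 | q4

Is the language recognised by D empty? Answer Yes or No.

Yes

The states reachable from the start state are {q0}.
None of the accepting states {q1, q5, q6} is reachable, so no string is accepted and L(D) = ∅.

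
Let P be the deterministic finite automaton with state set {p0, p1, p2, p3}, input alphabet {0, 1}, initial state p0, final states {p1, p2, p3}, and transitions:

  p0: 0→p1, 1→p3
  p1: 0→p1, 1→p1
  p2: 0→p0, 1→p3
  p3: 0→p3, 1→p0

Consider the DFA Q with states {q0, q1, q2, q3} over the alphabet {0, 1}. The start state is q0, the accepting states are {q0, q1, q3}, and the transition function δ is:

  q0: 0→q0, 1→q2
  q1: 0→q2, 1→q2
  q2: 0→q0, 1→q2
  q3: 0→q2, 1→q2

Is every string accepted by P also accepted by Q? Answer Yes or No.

No

The string 1 is in L(P) but not in L(Q).
So L(P) ⊄ L(Q).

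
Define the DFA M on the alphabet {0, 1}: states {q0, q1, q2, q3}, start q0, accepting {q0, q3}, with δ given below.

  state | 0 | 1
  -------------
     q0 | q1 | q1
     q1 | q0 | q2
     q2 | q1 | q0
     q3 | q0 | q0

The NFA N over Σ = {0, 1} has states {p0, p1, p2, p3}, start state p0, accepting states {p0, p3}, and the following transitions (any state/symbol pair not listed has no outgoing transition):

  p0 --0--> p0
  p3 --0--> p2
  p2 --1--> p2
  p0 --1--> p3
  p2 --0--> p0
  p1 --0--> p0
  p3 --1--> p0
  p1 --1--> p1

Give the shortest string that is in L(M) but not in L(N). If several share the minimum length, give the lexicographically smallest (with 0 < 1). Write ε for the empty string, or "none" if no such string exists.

10

The string 10 is accepted by M but not by N.
No shorter string lies in the difference, and 10 is the lexicographically first length-2 string in L(M) \ L(N).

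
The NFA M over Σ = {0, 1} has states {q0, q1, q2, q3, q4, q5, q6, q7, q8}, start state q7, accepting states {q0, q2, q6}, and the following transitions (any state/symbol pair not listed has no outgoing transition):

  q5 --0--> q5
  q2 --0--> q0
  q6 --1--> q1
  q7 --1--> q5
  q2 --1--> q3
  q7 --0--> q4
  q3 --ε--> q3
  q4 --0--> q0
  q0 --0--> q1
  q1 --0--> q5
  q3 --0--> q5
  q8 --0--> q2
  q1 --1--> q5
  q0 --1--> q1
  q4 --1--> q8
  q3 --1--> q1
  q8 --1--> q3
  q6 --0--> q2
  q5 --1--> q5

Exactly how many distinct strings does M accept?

The useful subgraph on states {q0, q2, q4, q7, q8} is acyclic, so L(M) is finite; the longest accepting path visits 5 useful states, giving maximum string length 4.
Counting accepting paths from q7 by length: 1 of length 2, 1 of length 3, 1 of length 4. Total 3.

3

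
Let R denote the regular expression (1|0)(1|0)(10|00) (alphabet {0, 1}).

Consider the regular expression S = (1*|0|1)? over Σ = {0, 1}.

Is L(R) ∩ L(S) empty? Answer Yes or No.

Yes

Converting the expression R to a DFA (subset construction, then merging equivalent states) gives the minimal DFA with states {r0, r1, r2, r3, r4, r5}, start state r0, accepting states {r4} and transitions r0: 0→r1, 1→r1; r1: 0→r2, 1→r2; r2: 0→r3, 1→r3; r3: 0→r4, 1→r5; r4: 0→r5, 1→r5; r5: 0→r5, 1→r5.
Converting the expression S to a DFA (subset construction, then merging equivalent states) gives the minimal DFA with states {s0, s1, s2, s3}, start state s0, accepting states {s0, s1, s2} and transitions s0: 0→s1, 1→s2; s1: 0→s3, 1→s3; s2: 0→s3, 1→s2; s3: 0→s3, 1→s3.
Exploring the product automaton R × S from the start pair (r0, s0), following both machines on each input symbol, reaches 10 state pairs: (r0, s0), (r1, s1), (r1, s2), (r2, s3), (r2, s2), (r3, s3), (r3, s2), (r4, s3), (r5, s3), (r5, s2).
R accepts in {r4} and S accepts in {s0, s1, s2}; no reachable pair has both components accepting, so no string drives both machines to acceptance simultaneously and L(R) ∩ L(S) = ∅.
So no string is accepted by both, and the intersection is empty.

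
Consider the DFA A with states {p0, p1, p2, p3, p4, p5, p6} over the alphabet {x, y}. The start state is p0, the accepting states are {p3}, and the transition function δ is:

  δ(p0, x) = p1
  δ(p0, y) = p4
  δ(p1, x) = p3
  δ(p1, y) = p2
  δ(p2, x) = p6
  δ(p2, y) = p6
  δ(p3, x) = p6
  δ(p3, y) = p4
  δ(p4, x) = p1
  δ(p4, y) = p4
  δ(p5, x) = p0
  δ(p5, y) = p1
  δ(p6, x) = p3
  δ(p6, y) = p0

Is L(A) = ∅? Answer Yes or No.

The string xx is accepted: the run p0 → p1 → p3 ends in the accepting state p3.
Since at least one string is accepted, L(A) is not empty.

No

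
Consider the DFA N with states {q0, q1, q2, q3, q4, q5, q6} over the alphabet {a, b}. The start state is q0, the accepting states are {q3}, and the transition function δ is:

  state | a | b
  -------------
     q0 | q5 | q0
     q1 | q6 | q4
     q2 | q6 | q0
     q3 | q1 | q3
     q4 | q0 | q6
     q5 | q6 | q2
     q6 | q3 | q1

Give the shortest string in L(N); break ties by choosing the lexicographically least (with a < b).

A breadth-first search from q0 reaches an accepting state first via the path q0 → q5 → q6 → q3 on input aaa.
No string of length < 3 is accepted (BFS exhausts all shorter strings without reaching an accepting state), and aaa is the lexicographically least accepting string of length 3.

aaa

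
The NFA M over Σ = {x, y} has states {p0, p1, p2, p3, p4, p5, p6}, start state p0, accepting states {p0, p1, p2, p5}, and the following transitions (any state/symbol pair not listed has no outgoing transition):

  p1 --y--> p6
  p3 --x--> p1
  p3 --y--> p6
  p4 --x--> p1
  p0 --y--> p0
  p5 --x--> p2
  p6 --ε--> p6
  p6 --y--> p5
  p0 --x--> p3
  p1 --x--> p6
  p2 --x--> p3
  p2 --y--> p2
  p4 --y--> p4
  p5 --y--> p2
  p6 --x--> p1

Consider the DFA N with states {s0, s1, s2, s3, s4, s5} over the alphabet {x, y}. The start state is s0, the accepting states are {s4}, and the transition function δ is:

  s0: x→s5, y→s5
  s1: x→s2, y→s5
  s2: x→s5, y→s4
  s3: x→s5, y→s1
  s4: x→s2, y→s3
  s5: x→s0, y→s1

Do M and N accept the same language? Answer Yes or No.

The empty string ε is accepted by M but rejected by N.
So L(M) ≠ L(N).

No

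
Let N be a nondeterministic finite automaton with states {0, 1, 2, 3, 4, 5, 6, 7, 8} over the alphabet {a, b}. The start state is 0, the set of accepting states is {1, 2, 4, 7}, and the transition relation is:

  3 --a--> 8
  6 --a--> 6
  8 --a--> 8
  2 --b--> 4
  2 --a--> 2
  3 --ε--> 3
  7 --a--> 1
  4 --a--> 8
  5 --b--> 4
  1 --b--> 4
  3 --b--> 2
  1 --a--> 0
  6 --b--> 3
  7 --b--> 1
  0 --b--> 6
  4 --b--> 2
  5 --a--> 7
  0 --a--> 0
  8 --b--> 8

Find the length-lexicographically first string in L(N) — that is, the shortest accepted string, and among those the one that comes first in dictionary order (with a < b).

bbb

A breadth-first search from 0 reaches an accepting state first via the path 0 → 6 → 3 → 2 on input bbb.
No string of length < 3 is accepted (BFS exhausts all shorter strings without reaching an accepting state), and bbb is the lexicographically least accepting string of length 3.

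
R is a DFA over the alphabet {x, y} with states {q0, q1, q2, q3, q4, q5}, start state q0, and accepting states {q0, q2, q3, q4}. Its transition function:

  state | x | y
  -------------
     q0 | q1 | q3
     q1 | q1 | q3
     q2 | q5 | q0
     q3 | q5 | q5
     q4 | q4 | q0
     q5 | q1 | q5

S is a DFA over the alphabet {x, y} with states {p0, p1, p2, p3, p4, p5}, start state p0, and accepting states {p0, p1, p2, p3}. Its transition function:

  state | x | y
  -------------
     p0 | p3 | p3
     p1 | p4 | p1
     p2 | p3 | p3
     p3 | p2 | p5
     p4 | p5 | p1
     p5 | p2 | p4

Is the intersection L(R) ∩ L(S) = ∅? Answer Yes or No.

No

The empty string ε is accepted by both R and S.
Hence L(R) ∩ L(S) ≠ ∅.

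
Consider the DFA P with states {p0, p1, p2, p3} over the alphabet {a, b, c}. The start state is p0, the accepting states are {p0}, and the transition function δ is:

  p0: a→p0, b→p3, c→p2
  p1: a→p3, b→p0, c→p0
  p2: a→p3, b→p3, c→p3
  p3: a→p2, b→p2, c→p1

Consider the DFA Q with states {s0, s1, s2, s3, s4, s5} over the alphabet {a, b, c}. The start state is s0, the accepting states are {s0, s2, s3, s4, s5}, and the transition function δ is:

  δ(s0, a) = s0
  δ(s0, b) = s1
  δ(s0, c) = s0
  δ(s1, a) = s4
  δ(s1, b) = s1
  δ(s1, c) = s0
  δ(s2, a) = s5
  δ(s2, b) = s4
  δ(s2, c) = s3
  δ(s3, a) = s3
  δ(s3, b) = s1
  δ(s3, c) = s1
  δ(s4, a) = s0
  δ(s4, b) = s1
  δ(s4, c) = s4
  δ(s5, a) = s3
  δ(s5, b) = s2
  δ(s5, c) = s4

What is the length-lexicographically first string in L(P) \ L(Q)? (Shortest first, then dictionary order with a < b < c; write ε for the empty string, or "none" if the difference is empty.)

bcb

The string bcb is accepted by P but not by Q.
No shorter string lies in the difference, and bcb is the lexicographically first length-3 string in L(P) \ L(Q).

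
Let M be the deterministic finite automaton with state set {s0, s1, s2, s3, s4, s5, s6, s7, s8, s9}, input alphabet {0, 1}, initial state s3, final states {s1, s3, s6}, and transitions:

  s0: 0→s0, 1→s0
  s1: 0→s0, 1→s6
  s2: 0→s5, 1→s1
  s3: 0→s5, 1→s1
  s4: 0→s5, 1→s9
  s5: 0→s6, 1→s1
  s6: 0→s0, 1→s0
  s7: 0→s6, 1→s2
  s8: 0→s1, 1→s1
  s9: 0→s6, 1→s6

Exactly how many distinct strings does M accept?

6

The useful subgraph on states {s1, s3, s5, s6} is acyclic, so L(M) is finite; the longest accepting path visits 4 useful states, giving maximum string length 3.
Counting accepting paths from s3 by length: 1 of length 0, 1 of length 1, 3 of length 2, 1 of length 3. Total 6.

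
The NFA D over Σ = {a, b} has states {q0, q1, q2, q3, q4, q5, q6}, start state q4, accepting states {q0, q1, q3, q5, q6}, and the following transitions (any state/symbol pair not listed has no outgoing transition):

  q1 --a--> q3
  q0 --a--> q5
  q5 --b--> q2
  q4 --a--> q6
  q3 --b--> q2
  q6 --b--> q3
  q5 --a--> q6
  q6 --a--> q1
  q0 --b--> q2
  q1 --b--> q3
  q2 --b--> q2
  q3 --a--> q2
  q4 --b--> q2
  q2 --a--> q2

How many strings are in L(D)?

5

The useful subgraph on states {q1, q3, q4, q6} is acyclic, so L(D) is finite; the longest accepting path visits 4 useful states, giving maximum string length 3.
Counting accepting paths from q4 by length: 1 of length 1, 2 of length 2, 2 of length 3. Total 5.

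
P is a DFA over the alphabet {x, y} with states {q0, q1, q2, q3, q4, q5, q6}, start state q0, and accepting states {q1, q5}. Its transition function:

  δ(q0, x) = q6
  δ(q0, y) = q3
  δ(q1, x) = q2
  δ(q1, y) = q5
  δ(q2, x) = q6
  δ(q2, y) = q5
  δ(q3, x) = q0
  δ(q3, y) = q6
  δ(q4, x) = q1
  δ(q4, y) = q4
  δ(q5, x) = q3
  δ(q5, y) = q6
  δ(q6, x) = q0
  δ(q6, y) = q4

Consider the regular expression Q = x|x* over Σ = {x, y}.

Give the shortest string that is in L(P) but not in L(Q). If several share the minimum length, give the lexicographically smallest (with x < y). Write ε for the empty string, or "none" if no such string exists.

The string xyx is accepted by P but not by Q.
No shorter string lies in the difference, and xyx is the lexicographically first length-3 string in L(P) \ L(Q).

xyx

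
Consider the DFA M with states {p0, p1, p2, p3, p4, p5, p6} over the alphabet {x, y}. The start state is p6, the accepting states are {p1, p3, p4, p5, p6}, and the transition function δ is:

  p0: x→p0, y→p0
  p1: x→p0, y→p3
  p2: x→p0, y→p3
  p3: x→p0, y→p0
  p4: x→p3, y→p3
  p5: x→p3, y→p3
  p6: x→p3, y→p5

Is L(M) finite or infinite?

The useful states (reachable from p6 and able to reach an accepting state) are {p3, p5, p6}.
Restricted to these states the transition graph has no cycle, so every accepting path has bounded length and L is finite.

finite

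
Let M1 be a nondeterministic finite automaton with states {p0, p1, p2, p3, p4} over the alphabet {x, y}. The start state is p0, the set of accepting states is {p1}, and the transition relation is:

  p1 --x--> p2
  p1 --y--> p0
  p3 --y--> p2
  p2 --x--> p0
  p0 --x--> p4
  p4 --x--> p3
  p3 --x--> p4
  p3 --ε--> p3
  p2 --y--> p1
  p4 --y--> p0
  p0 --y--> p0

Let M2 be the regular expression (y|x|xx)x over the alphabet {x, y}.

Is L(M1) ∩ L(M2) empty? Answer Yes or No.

Converting the expression M2 to a DFA (subset construction, then merging equivalent states) gives the minimal DFA with states {r0, r1, r2, r3, r4, r5}, start state r0, accepting states {r3, r5} and transitions r0: x→r1, y→r2; r1: x→r3, y→r4; r2: x→r5, y→r4; r3: x→r5, y→r4; r4: x→r4, y→r4; r5: x→r4, y→r4.
Exploring the product automaton M1 × M2 from the start pair (p0, r0), following both machines on each input symbol, reaches 10 state pairs: (p0, r0), (p4, r1), (p0, r2), (p3, r3), (p0, r4), (p4, r5), (p2, r4), (p4, r4), (p3, r4), (p1, r4).
M1 accepts in {p1} and M2 accepts in {r3, r5}; no reachable pair has both components accepting, so no string drives both machines to acceptance simultaneously and L(M1) ∩ L(M2) = ∅.
So no string is accepted by both, and the intersection is empty.

Yes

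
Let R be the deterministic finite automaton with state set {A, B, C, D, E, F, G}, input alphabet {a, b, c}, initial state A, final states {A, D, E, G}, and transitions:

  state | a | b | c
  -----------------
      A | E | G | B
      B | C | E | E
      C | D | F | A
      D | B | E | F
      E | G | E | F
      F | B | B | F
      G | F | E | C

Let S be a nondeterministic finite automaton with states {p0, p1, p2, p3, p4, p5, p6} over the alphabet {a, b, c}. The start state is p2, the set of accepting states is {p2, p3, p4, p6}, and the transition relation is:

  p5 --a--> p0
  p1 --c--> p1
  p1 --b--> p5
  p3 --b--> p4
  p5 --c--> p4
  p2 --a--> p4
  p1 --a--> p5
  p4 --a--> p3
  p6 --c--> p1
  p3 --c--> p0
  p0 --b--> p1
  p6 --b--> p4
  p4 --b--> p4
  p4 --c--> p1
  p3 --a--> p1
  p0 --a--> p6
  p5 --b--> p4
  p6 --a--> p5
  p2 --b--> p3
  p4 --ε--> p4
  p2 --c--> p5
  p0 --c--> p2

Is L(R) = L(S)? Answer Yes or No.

Yes

Exploring the product automaton R × S from the start pair (A, p2), following both machines on each input symbol, reaches 7 state pairs: (A, p2), (E, p4), (G, p3), (B, p5), (F, p1), (C, p0), (D, p6).
R accepts in {A, D, E, G} and S accepts in {p2, p3, p4, p6}. In every reachable pair the two components are either both accepting — (A, p2), (E, p4), (G, p3), (D, p6) — or both non-accepting, so no string is accepted by exactly one of the machines: L(R) \ L(S) and L(S) \ L(R) are both empty.
Hence every string is accepted by R iff it is accepted by S, and the two languages coincide.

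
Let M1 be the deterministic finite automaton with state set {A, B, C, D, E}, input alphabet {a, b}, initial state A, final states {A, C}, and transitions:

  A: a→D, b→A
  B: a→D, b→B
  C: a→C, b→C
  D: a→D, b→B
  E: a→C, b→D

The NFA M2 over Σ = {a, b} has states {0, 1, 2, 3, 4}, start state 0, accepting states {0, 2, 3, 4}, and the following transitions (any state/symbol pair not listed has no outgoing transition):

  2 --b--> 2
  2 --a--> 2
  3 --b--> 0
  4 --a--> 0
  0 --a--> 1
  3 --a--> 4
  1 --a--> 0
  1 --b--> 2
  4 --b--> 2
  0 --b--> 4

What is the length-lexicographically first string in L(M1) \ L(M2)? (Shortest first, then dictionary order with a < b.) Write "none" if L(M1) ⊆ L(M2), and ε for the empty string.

none

Exploring the product automaton M1 × M2 from the start pair (A, 0), following both machines on each input symbol, reaches 8 state pairs: (A, 0), (D, 1), (A, 4), (D, 0), (B, 2), (A, 2), (B, 4), (D, 2).
M1 accepts in {A, C} and M2 accepts in {0, 2, 3, 4}. The reachable pairs whose M1-component is accepting are (A, 0), (A, 4), (A, 2); in each of them the M2-component is accepting too, so the product for L(M1) \ L(M2) (M1-component accepting, M2-component rejecting) has no reachable accepting pair and the difference is empty.
So every string accepted by M1 is also accepted by M2: L(M1) \ L(M2) = ∅ and there is no such string.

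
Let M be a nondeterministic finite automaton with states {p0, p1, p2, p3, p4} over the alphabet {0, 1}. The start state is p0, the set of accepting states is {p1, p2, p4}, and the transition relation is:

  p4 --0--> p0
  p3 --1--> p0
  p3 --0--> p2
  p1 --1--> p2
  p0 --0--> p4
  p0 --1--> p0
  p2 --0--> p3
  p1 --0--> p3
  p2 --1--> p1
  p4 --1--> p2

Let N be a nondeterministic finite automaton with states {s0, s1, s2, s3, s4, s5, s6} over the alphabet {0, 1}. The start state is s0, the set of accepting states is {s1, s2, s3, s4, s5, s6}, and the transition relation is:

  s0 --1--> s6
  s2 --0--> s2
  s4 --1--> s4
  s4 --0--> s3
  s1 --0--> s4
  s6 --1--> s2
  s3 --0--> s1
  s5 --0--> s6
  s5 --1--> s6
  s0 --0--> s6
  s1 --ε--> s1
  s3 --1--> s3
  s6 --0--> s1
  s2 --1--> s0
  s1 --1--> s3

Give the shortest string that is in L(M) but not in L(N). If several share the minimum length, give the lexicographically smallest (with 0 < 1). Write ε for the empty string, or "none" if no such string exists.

011

The string 011 is accepted by M but not by N.
No shorter string lies in the difference, and 011 is the lexicographically first length-3 string in L(M) \ L(N).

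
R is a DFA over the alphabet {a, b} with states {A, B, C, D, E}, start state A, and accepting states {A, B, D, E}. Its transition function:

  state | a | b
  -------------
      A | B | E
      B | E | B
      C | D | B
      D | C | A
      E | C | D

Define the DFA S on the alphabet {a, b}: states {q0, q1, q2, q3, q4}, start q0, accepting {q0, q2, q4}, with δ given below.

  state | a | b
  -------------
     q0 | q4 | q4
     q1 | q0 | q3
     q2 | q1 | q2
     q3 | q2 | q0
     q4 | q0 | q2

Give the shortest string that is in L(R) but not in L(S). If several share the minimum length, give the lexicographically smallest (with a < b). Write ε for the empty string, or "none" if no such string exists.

aba

The string aba is accepted by R but not by S.
No shorter string lies in the difference, and aba is the lexicographically first length-3 string in L(R) \ L(S).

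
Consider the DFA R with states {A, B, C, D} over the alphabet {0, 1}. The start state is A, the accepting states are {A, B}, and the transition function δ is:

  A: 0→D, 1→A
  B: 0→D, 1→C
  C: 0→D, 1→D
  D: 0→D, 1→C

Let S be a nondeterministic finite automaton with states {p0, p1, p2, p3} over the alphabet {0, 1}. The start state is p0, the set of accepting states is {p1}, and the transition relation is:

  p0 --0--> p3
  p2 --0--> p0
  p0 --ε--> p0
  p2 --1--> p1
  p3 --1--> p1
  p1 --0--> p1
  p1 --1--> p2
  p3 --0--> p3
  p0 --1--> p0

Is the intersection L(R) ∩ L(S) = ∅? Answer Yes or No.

Yes

Exploring the product automaton R × S from the start pair (A, p0), following both machines on each input symbol, reaches 8 state pairs: (A, p0), (D, p3), (C, p1), (D, p1), (D, p2), (C, p2), (D, p0), (C, p0).
R accepts in {A, B} and S accepts in {p1}; no reachable pair has both components accepting, so no string drives both machines to acceptance simultaneously and L(R) ∩ L(S) = ∅.
So no string is accepted by both, and the intersection is empty.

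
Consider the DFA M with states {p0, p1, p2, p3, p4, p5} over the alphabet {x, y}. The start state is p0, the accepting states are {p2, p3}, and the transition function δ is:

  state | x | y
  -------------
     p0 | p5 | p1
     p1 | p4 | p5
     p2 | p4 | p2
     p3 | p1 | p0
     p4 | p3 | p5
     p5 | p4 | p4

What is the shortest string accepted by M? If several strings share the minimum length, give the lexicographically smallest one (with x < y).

A breadth-first search from p0 reaches an accepting state first via the path p0 → p5 → p4 → p3 on input xxx.
No string of length < 3 is accepted (BFS exhausts all shorter strings without reaching an accepting state), and xxx is the lexicographically least accepting string of length 3.

xxx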